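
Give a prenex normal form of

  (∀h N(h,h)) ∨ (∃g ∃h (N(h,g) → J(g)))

∀h ∃g ∃u (N(h,h) ∨ ¬N(u,g) ∨ J(g))

Eliminate → and ↔ using ¬ and ∨.
  (∀h N(h,h)) ∨ (∃g ∃h (¬N(h,g) ∨ J(g)))
Give each quantifier a distinct variable: h↦u.
  (∀h N(h,h)) ∨ (∃g ∃u (¬N(u,g) ∨ J(g)))
Finally move all quantifiers to the prefix:
  ∀h ∃g ∃u (N(h,h) ∨ ¬N(u,g) ∨ J(g))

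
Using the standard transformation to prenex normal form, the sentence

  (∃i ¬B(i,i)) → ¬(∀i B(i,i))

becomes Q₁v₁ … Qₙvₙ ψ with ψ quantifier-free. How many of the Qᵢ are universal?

1

Rewrite implications/biconditionals: A → B as ¬A ∨ B.
  ¬(∃i ¬B(i,i)) ∨ ¬(∀i B(i,i))
Push ¬ through the quantifiers and connectives to reach negation normal form:
  (∀i B(i,i)) ∨ (∃i ¬B(i,i))
Give each quantifier a distinct variable: i↦t.
  (∀i B(i,i)) ∨ (∃t ¬B(t,t))
Pull the quantifiers to the front (each side's bound variable is not free in the other side):
  ∀i ∃t (B(i,i) ∨ ¬B(t,t))
The prefix is ∀i ∃t: 1 universal, 1 existential.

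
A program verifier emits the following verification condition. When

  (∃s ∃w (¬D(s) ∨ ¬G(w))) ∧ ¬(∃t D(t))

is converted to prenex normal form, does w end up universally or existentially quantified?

Drive negations inward (¬∀x A ≡ ∃x ¬A, ¬∃x A ≡ ∀x ¬A, De Morgan for ∧/∨):
  (∃s ∃w (¬D(s) ∨ ¬G(w))) ∧ (∀t ¬D(t))
All bound variables are already distinct, so no renaming is needed.
Pull the quantifiers to the front (each side's bound variable is not free in the other side):
  ∃s ∃w ∀t ((¬D(s) ∨ ¬G(w)) ∧ ¬D(t))
The quantifier ∃w sits under an even number of negations, so it remains existential.

existential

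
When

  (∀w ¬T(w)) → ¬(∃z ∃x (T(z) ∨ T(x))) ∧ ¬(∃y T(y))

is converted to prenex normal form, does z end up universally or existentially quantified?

First replace A → B with ¬A ∨ B.
  ¬(∀w ¬T(w)) ∨ ¬(∃z ∃x (T(z) ∨ T(x))) ∧ ¬(∃y T(y))
Drive negations inward (¬∀x A ≡ ∃x ¬A, ¬∃x A ≡ ∀x ¬A, De Morgan for ∧/∨):
  (∃w T(w)) ∨ (∀z ∀x (¬T(z) ∧ ¬T(x))) ∧ (∀y ¬T(y))
Finally move all quantifiers to the prefix:
  ∃w ∀z ∀x ∀y (T(w) ∨ ¬T(z) ∧ ¬T(x) ∧ ¬T(y))
The quantifier ∃z sits under an odd number of negations (counting the antecedent side of each →), so it flips to ∀z.

universal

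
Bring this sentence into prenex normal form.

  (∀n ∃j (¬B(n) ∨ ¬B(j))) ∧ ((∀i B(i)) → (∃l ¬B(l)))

Rewrite implications/biconditionals: A → B as ¬A ∨ B.
  (∀n ∃j (¬B(n) ∨ ¬B(j))) ∧ (¬(∀i B(i)) ∨ (∃l ¬B(l)))
Push ¬ through the quantifiers and connectives to reach negation normal form:
  (∀n ∃j (¬B(n) ∨ ¬B(j))) ∧ ((∃i ¬B(i)) ∨ (∃l ¬B(l)))
All bound variables are already distinct, so no renaming is needed.
Pull the quantifiers to the front (each side's bound variable is not free in the other side):
  ∀n ∃j ∃i ∃l ((¬B(n) ∨ ¬B(j)) ∧ (¬B(i) ∨ ¬B(l)))

∀n ∃j ∃i ∃l ((¬B(n) ∨ ¬B(j)) ∧ (¬B(i) ∨ ¬B(l)))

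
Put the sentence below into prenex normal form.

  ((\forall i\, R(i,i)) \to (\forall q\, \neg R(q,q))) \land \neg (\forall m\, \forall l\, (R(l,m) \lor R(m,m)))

Rewrite implications/biconditionals: A → B as ¬A ∨ B.
  (\neg (\forall i\, R(i,i)) \lor (\forall q\, \neg R(q,q))) \land \neg (\forall m\, \forall l\, (R(l,m) \lor R(m,m)))
Drive negations inward (¬∀x A ≡ ∃x ¬A, ¬∃x A ≡ ∀x ¬A, De Morgan for ∧/∨):
  ((\exists i\, \neg R(i,i)) \lor (\forall q\, \neg R(q,q))) \land (\exists m\, \exists l\, (\neg R(l,m) \land \neg R(m,m)))
Extract every quantifier outward, since the variables are now distinct and don't occur free across branches:
  \exists i\, \forall q\, \exists m\, \exists l\, ((\neg R(i,i) \lor \neg R(q,q)) \land \neg R(l,m) \land \neg R(m,m))

\exists i\, \forall q\, \exists m\, \exists l\, ((\neg R(i,i) \lor \neg R(q,q)) \land \neg R(l,m) \land \neg R(m,m))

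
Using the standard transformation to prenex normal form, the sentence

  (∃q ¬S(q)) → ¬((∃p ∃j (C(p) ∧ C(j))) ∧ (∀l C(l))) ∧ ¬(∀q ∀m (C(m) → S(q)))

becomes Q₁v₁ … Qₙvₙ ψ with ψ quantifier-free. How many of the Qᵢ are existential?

Eliminate → and ↔ using ¬ and ∨.
  ¬(∃q ¬S(q)) ∨ ¬((∃p ∃j (C(p) ∧ C(j))) ∧ (∀l C(l))) ∧ ¬(∀q ∀m (¬C(m) ∨ S(q)))
Drive negations inward (¬∀x A ≡ ∃x ¬A, ¬∃x A ≡ ∀x ¬A, De Morgan for ∧/∨):
  (∀q S(q)) ∨ ((∀p ∀j (¬C(p) ∨ ¬C(j))) ∨ (∃l ¬C(l))) ∧ (∃q ∃m (C(m) ∧ ¬S(q)))
Standardize variables apart so no two quantifiers bind the same name: q↦b.
  (∀q S(q)) ∨ ((∀p ∀j (¬C(p) ∨ ¬C(j))) ∨ (∃l ¬C(l))) ∧ (∃b ∃m (C(m) ∧ ¬S(b)))
Extract every quantifier outward, since the variables are now distinct and don't occur free across branches:
  ∀q ∀p ∀j ∃l ∃b ∃m (S(q) ∨ (¬C(p) ∨ ¬C(j) ∨ ¬C(l)) ∧ C(m) ∧ ¬S(b))
The prefix is ∀q ∀p ∀j ∃l ∃b ∃m: 3 universal, 3 existential.

3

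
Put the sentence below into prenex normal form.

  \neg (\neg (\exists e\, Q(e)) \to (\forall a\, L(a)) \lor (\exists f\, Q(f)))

\forall e\, \exists a\, \forall f\, (\neg Q(e) \land \neg L(a) \land \neg Q(f))

First replace A → B with ¬A ∨ B.
  \neg (\neg \neg (\exists e\, Q(e)) \lor (\forall a\, L(a)) \lor (\exists f\, Q(f)))
Push ¬ through the quantifiers and connectives to reach negation normal form:
  (\forall e\, \neg Q(e)) \land (\exists a\, \neg L(a)) \land (\forall f\, \neg Q(f))
All bound variables are already distinct, so no renaming is needed.
Extract every quantifier outward, since the variables are now distinct and don't occur free across branches:
  \forall e\, \exists a\, \forall f\, (\neg Q(e) \land \neg L(a) \land \neg Q(f))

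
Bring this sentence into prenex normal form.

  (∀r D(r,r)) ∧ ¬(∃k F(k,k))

∀r ∀k (D(r,r) ∧ ¬F(k,k))

Push ¬ through the quantifiers and connectives to reach negation normal form:
  (∀r D(r,r)) ∧ (∀k ¬F(k,k))
All bound variables are already distinct, so no renaming is needed.
Extract every quantifier outward, since the variables are now distinct and don't occur free across branches:
  ∀r ∀k (D(r,r) ∧ ¬F(k,k))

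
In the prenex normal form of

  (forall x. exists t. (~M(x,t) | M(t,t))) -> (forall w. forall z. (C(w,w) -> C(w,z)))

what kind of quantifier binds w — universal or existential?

Rewrite implications/biconditionals: A → B as ¬A ∨ B.
  ~(forall x. exists t. (~M(x,t) | M(t,t))) | (forall w. forall z. (~C(w,w) | C(w,z)))
Push ¬ through the quantifiers and connectives to reach negation normal form:
  (exists x. forall t. (M(x,t) & ~M(t,t))) | (forall w. forall z. (~C(w,w) | C(w,z)))
All bound variables are already distinct, so no renaming is needed.
Extract every quantifier outward, since the variables are now distinct and don't occur free across branches:
  exists x. forall t. forall w. forall z. (M(x,t) & ~M(t,t) | ~C(w,w) | C(w,z))
The quantifier forall w sits under an even number of negations (counting the antecedent side of each →), so it remains universal.

universal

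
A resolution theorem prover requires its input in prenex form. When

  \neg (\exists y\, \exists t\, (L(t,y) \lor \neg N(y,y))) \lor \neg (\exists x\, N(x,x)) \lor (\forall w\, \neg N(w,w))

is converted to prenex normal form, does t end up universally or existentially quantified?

universal

Drive negations inward (¬∀x A ≡ ∃x ¬A, ¬∃x A ≡ ∀x ¬A, De Morgan for ∧/∨):
  (\forall y\, \forall t\, (\neg L(t,y) \land N(y,y))) \lor (\forall x\, \neg N(x,x)) \lor (\forall w\, \neg N(w,w))
All bound variables are already distinct, so no renaming is needed.
Pull the quantifiers to the front (each side's bound variable is not free in the other side):
  \forall y\, \forall t\, \forall x\, \forall w\, (\neg L(t,y) \land N(y,y) \lor \neg N(x,x) \lor \neg N(w,w))
The quantifier \exists t sits under an odd number of negations, so it flips to \forall t.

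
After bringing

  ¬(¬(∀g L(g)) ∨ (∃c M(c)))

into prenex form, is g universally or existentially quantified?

Push ¬ through the quantifiers and connectives to reach negation normal form:
  (∀g L(g)) ∧ (∀c ¬M(c))
Pull the quantifiers to the front (each side's bound variable is not free in the other side):
  ∀g ∀c (L(g) ∧ ¬M(c))
The quantifier ∀g sits under an even number of negations, so it remains universal.

universal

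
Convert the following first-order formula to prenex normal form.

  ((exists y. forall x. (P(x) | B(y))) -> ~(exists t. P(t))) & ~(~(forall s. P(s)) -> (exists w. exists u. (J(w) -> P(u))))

Rewrite implications/biconditionals: A → B as ¬A ∨ B.
  (~(exists y. forall x. (P(x) | B(y))) | ~(exists t. P(t))) & ~(~~(forall s. P(s)) | (exists w. exists u. (~J(w) | P(u))))
Push ¬ through the quantifiers and connectives to reach negation normal form:
  ((forall y. exists x. (~P(x) & ~B(y))) | (forall t. ~P(t))) & (exists s. ~P(s)) & (forall w. forall u. (J(w) & ~P(u)))
Pull the quantifiers to the front (each side's bound variable is not free in the other side):
  forall y. exists x. forall t. exists s. forall w. forall u. ((~P(x) & ~B(y) | ~P(t)) & ~P(s) & J(w) & ~P(u))

forall y. exists x. forall t. exists s. forall w. forall u. ((~P(x) & ~B(y) | ~P(t)) & ~P(s) & J(w) & ~P(u))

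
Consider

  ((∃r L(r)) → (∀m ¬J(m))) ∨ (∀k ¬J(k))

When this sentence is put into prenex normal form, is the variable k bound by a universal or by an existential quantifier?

Rewrite implications/biconditionals: A → B as ¬A ∨ B.
  ¬(∃r L(r)) ∨ (∀m ¬J(m)) ∨ (∀k ¬J(k))
Push ¬ through the quantifiers and connectives to reach negation normal form:
  (∀r ¬L(r)) ∨ (∀m ¬J(m)) ∨ (∀k ¬J(k))
Pull the quantifiers to the front (each side's bound variable is not free in the other side):
  ∀r ∀m ∀k (¬L(r) ∨ ¬J(m) ∨ ¬J(k))
The quantifier ∀k sits under an even number of negations (counting the antecedent side of each →), so it remains universal.

universal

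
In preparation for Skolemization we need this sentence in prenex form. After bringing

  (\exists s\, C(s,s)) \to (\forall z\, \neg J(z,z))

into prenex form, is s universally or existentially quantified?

universal

Rewrite implications/biconditionals: A → B as ¬A ∨ B.
  \neg (\exists s\, C(s,s)) \lor (\forall z\, \neg J(z,z))
Drive negations inward (¬∀x A ≡ ∃x ¬A, ¬∃x A ≡ ∀x ¬A, De Morgan for ∧/∨):
  (\forall s\, \neg C(s,s)) \lor (\forall z\, \neg J(z,z))
All bound variables are already distinct, so no renaming is needed.
Pull the quantifiers to the front (each side's bound variable is not free in the other side):
  \forall s\, \forall z\, (\neg C(s,s) \lor \neg J(z,z))
The quantifier \exists s sits under an odd number of negations (counting the antecedent side of each →), so it flips to \forall s.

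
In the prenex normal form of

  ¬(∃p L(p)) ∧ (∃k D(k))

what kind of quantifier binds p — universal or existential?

Move each ¬ inward, flipping quantifiers it crosses:
  (∀p ¬L(p)) ∧ (∃k D(k))
Extract every quantifier outward, since the variables are now distinct and don't occur free across branches:
  ∀p ∃k (¬L(p) ∧ D(k))
The quantifier ∃p sits under an odd number of negations, so it flips to ∀p.

universal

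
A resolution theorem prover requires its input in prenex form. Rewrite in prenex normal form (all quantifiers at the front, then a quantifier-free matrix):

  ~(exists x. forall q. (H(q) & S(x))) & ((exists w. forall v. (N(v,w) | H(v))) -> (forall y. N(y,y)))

Rewrite implications/biconditionals: A → B as ¬A ∨ B.
  ~(exists x. forall q. (H(q) & S(x))) & (~(exists w. forall v. (N(v,w) | H(v))) | (forall y. N(y,y)))
Drive negations inward (¬∀x A ≡ ∃x ¬A, ¬∃x A ≡ ∀x ¬A, De Morgan for ∧/∨):
  (forall x. exists q. (~H(q) | ~S(x))) & ((forall w. exists v. (~N(v,w) & ~H(v))) | (forall y. N(y,y)))
All bound variables are already distinct, so no renaming is needed.
Finally move all quantifiers to the prefix:
  forall x. exists q. forall w. exists v. forall y. ((~H(q) | ~S(x)) & (~N(v,w) & ~H(v) | N(y,y)))

forall x. exists q. forall w. exists v. forall y. ((~H(q) | ~S(x)) & (~N(v,w) & ~H(v) | N(y,y)))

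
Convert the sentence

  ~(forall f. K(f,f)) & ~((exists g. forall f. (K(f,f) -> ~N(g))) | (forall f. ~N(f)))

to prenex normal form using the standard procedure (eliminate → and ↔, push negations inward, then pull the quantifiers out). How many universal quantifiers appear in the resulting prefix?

1

First replace A → B with ¬A ∨ B.
  ~(forall f. K(f,f)) & ~((exists g. forall f. (~K(f,f) | ~N(g))) | (forall f. ~N(f)))
Drive negations inward (¬∀x A ≡ ∃x ¬A, ¬∃x A ≡ ∀x ¬A, De Morgan for ∧/∨):
  (exists f. ~K(f,f)) & (forall g. exists f. (K(f,f) & N(g))) & (exists f. N(f))
Give each quantifier a distinct variable: f↦b, f↦a.
  (exists f. ~K(f,f)) & (forall g. exists b. (K(b,b) & N(g))) & (exists a. N(a))
Pull the quantifiers to the front (each side's bound variable is not free in the other side):
  exists f. forall g. exists b. exists a. (~K(f,f) & K(b,b) & N(g) & N(a))
The prefix is exists f forall g exists b exists a: 1 universal, 3 existential.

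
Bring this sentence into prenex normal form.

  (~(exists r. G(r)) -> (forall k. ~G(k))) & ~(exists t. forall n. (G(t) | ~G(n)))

exists r. forall k. forall t. exists n. ((G(r) | ~G(k)) & ~G(t) & G(n))

First replace A → B with ¬A ∨ B.
  (~~(exists r. G(r)) | (forall k. ~G(k))) & ~(exists t. forall n. (G(t) | ~G(n)))
Drive negations inward (¬∀x A ≡ ∃x ¬A, ¬∃x A ≡ ∀x ¬A, De Morgan for ∧/∨):
  ((exists r. G(r)) | (forall k. ~G(k))) & (forall t. exists n. (~G(t) & G(n)))
All bound variables are already distinct, so no renaming is needed.
Extract every quantifier outward, since the variables are now distinct and don't occur free across branches:
  exists r. forall k. forall t. exists n. ((G(r) | ~G(k)) & ~G(t) & G(n))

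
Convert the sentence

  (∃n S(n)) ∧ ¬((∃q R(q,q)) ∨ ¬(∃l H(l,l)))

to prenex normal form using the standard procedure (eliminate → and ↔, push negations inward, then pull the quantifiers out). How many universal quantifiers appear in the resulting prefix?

1

Drive negations inward (¬∀x A ≡ ∃x ¬A, ¬∃x A ≡ ∀x ¬A, De Morgan for ∧/∨):
  (∃n S(n)) ∧ (∀q ¬R(q,q)) ∧ (∃l H(l,l))
All bound variables are already distinct, so no renaming is needed.
Extract every quantifier outward, since the variables are now distinct and don't occur free across branches:
  ∃n ∀q ∃l (S(n) ∧ ¬R(q,q) ∧ H(l,l))
The prefix is ∃n ∀q ∃l: 1 universal, 2 existential.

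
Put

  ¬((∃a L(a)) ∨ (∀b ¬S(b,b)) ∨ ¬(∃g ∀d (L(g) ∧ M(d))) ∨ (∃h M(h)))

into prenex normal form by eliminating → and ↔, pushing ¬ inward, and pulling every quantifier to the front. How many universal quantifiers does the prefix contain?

3

Move each ¬ inward, flipping quantifiers it crosses:
  (∀a ¬L(a)) ∧ (∃b S(b,b)) ∧ (∃g ∀d (L(g) ∧ M(d))) ∧ (∀h ¬M(h))
Pull the quantifiers to the front (each side's bound variable is not free in the other side):
  ∀a ∃b ∃g ∀d ∀h (¬L(a) ∧ S(b,b) ∧ L(g) ∧ M(d) ∧ ¬M(h))
The prefix is ∀a ∃b ∃g ∀d ∀h: 3 universal, 2 existential.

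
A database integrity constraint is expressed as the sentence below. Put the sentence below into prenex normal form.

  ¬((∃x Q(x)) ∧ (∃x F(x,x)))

∀x ∀v1 (¬Q(x) ∨ ¬F(v1,v1))

Move each ¬ inward, flipping quantifiers it crosses:
  (∀x ¬Q(x)) ∨ (∀x ¬F(x,x))
Give each quantifier a distinct variable: x↦v1.
  (∀x ¬Q(x)) ∨ (∀v1 ¬F(v1,v1))
Extract every quantifier outward, since the variables are now distinct and don't occur free across branches:
  ∀x ∀v1 (¬Q(x) ∨ ¬F(v1,v1))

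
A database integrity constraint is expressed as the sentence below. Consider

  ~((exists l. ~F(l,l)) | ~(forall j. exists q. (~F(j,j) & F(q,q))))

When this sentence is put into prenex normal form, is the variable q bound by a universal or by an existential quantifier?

Push ¬ through the quantifiers and connectives to reach negation normal form:
  (forall l. F(l,l)) & (forall j. exists q. (~F(j,j) & F(q,q)))
Finally move all quantifiers to the prefix:
  forall l. forall j. exists q. (F(l,l) & ~F(j,j) & F(q,q))
The quantifier exists q sits under an even number of negations, so it remains existential.

existential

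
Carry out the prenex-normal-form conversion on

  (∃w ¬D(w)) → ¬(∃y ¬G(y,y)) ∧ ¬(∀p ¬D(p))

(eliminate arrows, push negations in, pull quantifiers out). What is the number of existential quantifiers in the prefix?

1

Rewrite implications/biconditionals: A → B as ¬A ∨ B.
  ¬(∃w ¬D(w)) ∨ ¬(∃y ¬G(y,y)) ∧ ¬(∀p ¬D(p))
Push ¬ through the quantifiers and connectives to reach negation normal form:
  (∀w D(w)) ∨ (∀y G(y,y)) ∧ (∃p D(p))
Extract every quantifier outward, since the variables are now distinct and don't occur free across branches:
  ∀w ∀y ∃p (D(w) ∨ G(y,y) ∧ D(p))
The prefix is ∀w ∀y ∃p: 2 universal, 1 existential.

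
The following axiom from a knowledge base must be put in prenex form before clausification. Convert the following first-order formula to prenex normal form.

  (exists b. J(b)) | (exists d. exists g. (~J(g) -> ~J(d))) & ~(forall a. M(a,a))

Eliminate → and ↔ using ¬ and ∨.
  (exists b. J(b)) | (exists d. exists g. (~~J(g) | ~J(d))) & ~(forall a. M(a,a))
Move each ¬ inward, flipping quantifiers it crosses:
  (exists b. J(b)) | (exists d. exists g. (J(g) | ~J(d))) & (exists a. ~M(a,a))
All bound variables are already distinct, so no renaming is needed.
Pull the quantifiers to the front (each side's bound variable is not free in the other side):
  exists b. exists d. exists g. exists a. (J(b) | (J(g) | ~J(d)) & ~M(a,a))

exists b. exists d. exists g. exists a. (J(b) | (J(g) | ~J(d)) & ~M(a,a))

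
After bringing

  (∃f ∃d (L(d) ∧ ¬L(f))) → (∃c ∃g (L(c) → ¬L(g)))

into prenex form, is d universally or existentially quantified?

universal

First replace A → B with ¬A ∨ B.
  ¬(∃f ∃d (L(d) ∧ ¬L(f))) ∨ (∃c ∃g (¬L(c) ∨ ¬L(g)))
Push ¬ through the quantifiers and connectives to reach negation normal form:
  (∀f ∀d (¬L(d) ∨ L(f))) ∨ (∃c ∃g (¬L(c) ∨ ¬L(g)))
All bound variables are already distinct, so no renaming is needed.
Pull the quantifiers to the front (each side's bound variable is not free in the other side):
  ∀f ∀d ∃c ∃g (¬L(d) ∨ L(f) ∨ ¬L(c) ∨ ¬L(g))
The quantifier ∃d sits under an odd number of negations (counting the antecedent side of each →), so it flips to ∀d.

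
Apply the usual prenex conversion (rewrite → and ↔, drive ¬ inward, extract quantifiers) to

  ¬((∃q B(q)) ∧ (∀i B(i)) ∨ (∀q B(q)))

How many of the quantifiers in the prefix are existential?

Push ¬ through the quantifiers and connectives to reach negation normal form:
  ((∀q ¬B(q)) ∨ (∃i ¬B(i))) ∧ (∃q ¬B(q))
Rename bound variables to avoid capture: q↦t.
  ((∀q ¬B(q)) ∨ (∃i ¬B(i))) ∧ (∃t ¬B(t))
Extract every quantifier outward, since the variables are now distinct and don't occur free across branches:
  ∀q ∃i ∃t ((¬B(q) ∨ ¬B(i)) ∧ ¬B(t))
The prefix is ∀q ∃i ∃t: 1 universal, 2 existential.

2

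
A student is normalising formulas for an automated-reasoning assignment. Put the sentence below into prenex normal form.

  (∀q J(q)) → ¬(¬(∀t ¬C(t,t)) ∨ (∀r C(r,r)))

Rewrite implications/biconditionals: A → B as ¬A ∨ B.
  ¬(∀q J(q)) ∨ ¬(¬(∀t ¬C(t,t)) ∨ (∀r C(r,r)))
Move each ¬ inward, flipping quantifiers it crosses:
  (∃q ¬J(q)) ∨ (∀t ¬C(t,t)) ∧ (∃r ¬C(r,r))
All bound variables are already distinct, so no renaming is needed.
Extract every quantifier outward, since the variables are now distinct and don't occur free across branches:
  ∃q ∀t ∃r (¬J(q) ∨ ¬C(t,t) ∧ ¬C(r,r))

∃q ∀t ∃r (¬J(q) ∨ ¬C(t,t) ∧ ¬C(r,r))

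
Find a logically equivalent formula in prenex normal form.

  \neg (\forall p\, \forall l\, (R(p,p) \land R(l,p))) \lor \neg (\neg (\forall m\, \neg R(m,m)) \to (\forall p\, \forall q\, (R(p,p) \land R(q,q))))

Eliminate → and ↔ using ¬ and ∨.
  \neg (\forall p\, \forall l\, (R(p,p) \land R(l,p))) \lor \neg (\neg \neg (\forall m\, \neg R(m,m)) \lor (\forall p\, \forall q\, (R(p,p) \land R(q,q))))
Drive negations inward (¬∀x A ≡ ∃x ¬A, ¬∃x A ≡ ∀x ¬A, De Morgan for ∧/∨):
  (\exists p\, \exists l\, (\neg R(p,p) \lor \neg R(l,p))) \lor (\exists m\, R(m,m)) \land (\exists p\, \exists q\, (\neg R(p,p) \lor \neg R(q,q)))
Standardize variables apart so no two quantifiers bind the same name: p↦x.
  (\exists p\, \exists l\, (\neg R(p,p) \lor \neg R(l,p))) \lor (\exists m\, R(m,m)) \land (\exists x\, \exists q\, (\neg R(x,x) \lor \neg R(q,q)))
Pull the quantifiers to the front (each side's bound variable is not free in the other side):
  \exists p\, \exists l\, \exists m\, \exists x\, \exists q\, (\neg R(p,p) \lor \neg R(l,p) \lor R(m,m) \land (\neg R(x,x) \lor \neg R(q,q)))

\exists p\, \exists l\, \exists m\, \exists x\, \exists q\, (\neg R(p,p) \lor \neg R(l,p) \lor R(m,m) \land (\neg R(x,x) \lor \neg R(q,q)))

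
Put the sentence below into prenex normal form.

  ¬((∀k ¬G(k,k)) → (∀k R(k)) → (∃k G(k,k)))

First replace A → B with ¬A ∨ B.
  ¬(¬(∀k ¬G(k,k)) ∨ ¬(∀k R(k)) ∨ (∃k G(k,k)))
Drive negations inward (¬∀x A ≡ ∃x ¬A, ¬∃x A ≡ ∀x ¬A, De Morgan for ∧/∨):
  (∀k ¬G(k,k)) ∧ (∀k R(k)) ∧ (∀k ¬G(k,k))
Standardize variables apart so no two quantifiers bind the same name: k↦z1, k↦u.
  (∀k ¬G(k,k)) ∧ (∀z1 R(z1)) ∧ (∀u ¬G(u,u))
Pull the quantifiers to the front (each side's bound variable is not free in the other side):
  ∀k ∀z1 ∀u (¬G(k,k) ∧ R(z1) ∧ ¬G(u,u))

∀k ∀z1 ∀u (¬G(k,k) ∧ R(z1) ∧ ¬G(u,u))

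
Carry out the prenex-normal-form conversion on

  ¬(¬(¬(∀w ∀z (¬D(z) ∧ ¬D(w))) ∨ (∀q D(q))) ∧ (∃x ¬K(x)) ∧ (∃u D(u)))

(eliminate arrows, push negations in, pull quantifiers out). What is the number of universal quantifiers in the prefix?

3

Drive negations inward (¬∀x A ≡ ∃x ¬A, ¬∃x A ≡ ∀x ¬A, De Morgan for ∧/∨):
  (∃w ∃z (D(z) ∨ D(w))) ∨ (∀q D(q)) ∨ (∀x K(x)) ∨ (∀u ¬D(u))
Extract every quantifier outward, since the variables are now distinct and don't occur free across branches:
  ∃w ∃z ∀q ∀x ∀u (D(z) ∨ D(w) ∨ D(q) ∨ K(x) ∨ ¬D(u))
The prefix is ∃w ∃z ∀q ∀x ∀u: 3 universal, 2 existential.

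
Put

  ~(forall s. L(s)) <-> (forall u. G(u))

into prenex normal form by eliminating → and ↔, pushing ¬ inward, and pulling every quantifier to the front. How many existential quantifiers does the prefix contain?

2

Rewrite implications/biconditionals: A → B as ¬A ∨ B; A ↔ B as (¬A ∨ B) ∧ (¬B ∨ A).
  (~~(forall s. L(s)) | (forall u. G(u))) & (~(forall u. G(u)) | ~(forall s. L(s)))
Move each ¬ inward, flipping quantifiers it crosses:
  ((forall s. L(s)) | (forall u. G(u))) & ((exists u. ~G(u)) | (exists s. ~L(s)))
Rename bound variables to avoid capture: u↦u1, s↦x1.
  ((forall s. L(s)) | (forall u. G(u))) & ((exists u1. ~G(u1)) | (exists x1. ~L(x1)))
Pull the quantifiers to the front (each side's bound variable is not free in the other side):
  forall s. forall u. exists u1. exists x1. ((L(s) | G(u)) & (~G(u1) | ~L(x1)))
The prefix is forall s forall u exists u1 exists x1: 2 universal, 2 existential.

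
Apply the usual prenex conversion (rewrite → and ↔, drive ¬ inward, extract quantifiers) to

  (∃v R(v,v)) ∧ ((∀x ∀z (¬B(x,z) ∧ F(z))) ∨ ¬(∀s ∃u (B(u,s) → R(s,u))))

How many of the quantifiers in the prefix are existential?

Rewrite implications/biconditionals: A → B as ¬A ∨ B.
  (∃v R(v,v)) ∧ ((∀x ∀z (¬B(x,z) ∧ F(z))) ∨ ¬(∀s ∃u (¬B(u,s) ∨ R(s,u))))
Move each ¬ inward, flipping quantifiers it crosses:
  (∃v R(v,v)) ∧ ((∀x ∀z (¬B(x,z) ∧ F(z))) ∨ (∃s ∀u (B(u,s) ∧ ¬R(s,u))))
Extract every quantifier outward, since the variables are now distinct and don't occur free across branches:
  ∃v ∀x ∀z ∃s ∀u (R(v,v) ∧ (¬B(x,z) ∧ F(z) ∨ B(u,s) ∧ ¬R(s,u)))
The prefix is ∃v ∀x ∀z ∃s ∀u: 3 universal, 2 existential.

2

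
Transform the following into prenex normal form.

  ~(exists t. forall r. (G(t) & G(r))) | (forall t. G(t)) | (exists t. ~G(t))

forall t. exists r. forall z1. exists x1. (~G(t) | ~G(r) | G(z1) | ~G(x1))

Drive negations inward (¬∀x A ≡ ∃x ¬A, ¬∃x A ≡ ∀x ¬A, De Morgan for ∧/∨):
  (forall t. exists r. (~G(t) | ~G(r))) | (forall t. G(t)) | (exists t. ~G(t))
Standardize variables apart so no two quantifiers bind the same name: t↦z1, t↦x1.
  (forall t. exists r. (~G(t) | ~G(r))) | (forall z1. G(z1)) | (exists x1. ~G(x1))
Finally move all quantifiers to the prefix:
  forall t. exists r. forall z1. exists x1. (~G(t) | ~G(r) | G(z1) | ~G(x1))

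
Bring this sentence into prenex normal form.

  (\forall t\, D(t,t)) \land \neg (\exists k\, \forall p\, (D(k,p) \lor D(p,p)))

\forall t\, \forall k\, \exists p\, (D(t,t) \land \neg D(k,p) \land \neg D(p,p))

Move each ¬ inward, flipping quantifiers it crosses:
  (\forall t\, D(t,t)) \land (\forall k\, \exists p\, (\neg D(k,p) \land \neg D(p,p)))
All bound variables are already distinct, so no renaming is needed.
Extract every quantifier outward, since the variables are now distinct and don't occur free across branches:
  \forall t\, \forall k\, \exists p\, (D(t,t) \land \neg D(k,p) \land \neg D(p,p))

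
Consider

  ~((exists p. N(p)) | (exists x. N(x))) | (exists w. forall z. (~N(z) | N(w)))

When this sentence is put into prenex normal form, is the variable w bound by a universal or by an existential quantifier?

existential

Move each ¬ inward, flipping quantifiers it crosses:
  (forall p. ~N(p)) & (forall x. ~N(x)) | (exists w. forall z. (~N(z) | N(w)))
Extract every quantifier outward, since the variables are now distinct and don't occur free across branches:
  forall p. forall x. exists w. forall z. (~N(p) & ~N(x) | ~N(z) | N(w))
The quantifier exists w sits under an even number of negations, so it remains existential.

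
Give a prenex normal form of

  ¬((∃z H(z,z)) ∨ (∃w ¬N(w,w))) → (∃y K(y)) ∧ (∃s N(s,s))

Eliminate → and ↔ using ¬ and ∨.
  ¬¬((∃z H(z,z)) ∨ (∃w ¬N(w,w))) ∨ (∃y K(y)) ∧ (∃s N(s,s))
Move each ¬ inward, flipping quantifiers it crosses:
  (∃z H(z,z)) ∨ (∃w ¬N(w,w)) ∨ (∃y K(y)) ∧ (∃s N(s,s))
All bound variables are already distinct, so no renaming is needed.
Finally move all quantifiers to the prefix:
  ∃z ∃w ∃y ∃s (H(z,z) ∨ ¬N(w,w) ∨ K(y) ∧ N(s,s))

∃z ∃w ∃y ∃s (H(z,z) ∨ ¬N(w,w) ∨ K(y) ∧ N(s,s))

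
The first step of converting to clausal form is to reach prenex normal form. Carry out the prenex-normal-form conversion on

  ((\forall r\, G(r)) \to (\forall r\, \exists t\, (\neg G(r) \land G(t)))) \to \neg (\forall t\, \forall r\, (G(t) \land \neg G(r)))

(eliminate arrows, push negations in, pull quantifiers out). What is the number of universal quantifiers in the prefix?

2

Rewrite implications/biconditionals: A → B as ¬A ∨ B.
  \neg (\neg (\forall r\, G(r)) \lor (\forall r\, \exists t\, (\neg G(r) \land G(t)))) \lor \neg (\forall t\, \forall r\, (G(t) \land \neg G(r)))
Push ¬ through the quantifiers and connectives to reach negation normal form:
  (\forall r\, G(r)) \land (\exists r\, \forall t\, (G(r) \lor \neg G(t))) \lor (\exists t\, \exists r\, (\neg G(t) \lor G(r)))
Standardize variables apart so no two quantifiers bind the same name: r↦x, t↦c, r↦p.
  (\forall r\, G(r)) \land (\exists x\, \forall t\, (G(x) \lor \neg G(t))) \lor (\exists c\, \exists p\, (\neg G(c) \lor G(p)))
Pull the quantifiers to the front (each side's bound variable is not free in the other side):
  \forall r\, \exists x\, \forall t\, \exists c\, \exists p\, (G(r) \land (G(x) \lor \neg G(t)) \lor \neg G(c) \lor G(p))
The prefix is \forall r \exists x \forall t \exists c \exists p: 2 universal, 3 existential.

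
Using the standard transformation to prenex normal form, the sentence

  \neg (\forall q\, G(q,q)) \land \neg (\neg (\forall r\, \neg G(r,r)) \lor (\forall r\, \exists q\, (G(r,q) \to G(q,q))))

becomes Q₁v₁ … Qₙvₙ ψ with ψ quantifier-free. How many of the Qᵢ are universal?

2

First replace A → B with ¬A ∨ B.
  \neg (\forall q\, G(q,q)) \land \neg (\neg (\forall r\, \neg G(r,r)) \lor (\forall r\, \exists q\, (\neg G(r,q) \lor G(q,q))))
Drive negations inward (¬∀x A ≡ ∃x ¬A, ¬∃x A ≡ ∀x ¬A, De Morgan for ∧/∨):
  (\exists q\, \neg G(q,q)) \land (\forall r\, \neg G(r,r)) \land (\exists r\, \forall q\, (G(r,q) \land \neg G(q,q)))
Rename bound variables to avoid capture: r↦y1, q↦z1.
  (\exists q\, \neg G(q,q)) \land (\forall r\, \neg G(r,r)) \land (\exists y1\, \forall z1\, (G(y1,z1) \land \neg G(z1,z1)))
Finally move all quantifiers to the prefix:
  \exists q\, \forall r\, \exists y1\, \forall z1\, (\neg G(q,q) \land \neg G(r,r) \land G(y1,z1) \land \neg G(z1,z1))
The prefix is \exists q \forall r \exists y1 \forall z1: 2 universal, 2 existential.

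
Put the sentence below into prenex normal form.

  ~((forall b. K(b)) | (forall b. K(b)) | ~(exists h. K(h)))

exists b. exists v. exists h. (~K(b) & ~K(v) & K(h))

Drive negations inward (¬∀x A ≡ ∃x ¬A, ¬∃x A ≡ ∀x ¬A, De Morgan for ∧/∨):
  (exists b. ~K(b)) & (exists b. ~K(b)) & (exists h. K(h))
Standardize variables apart so no two quantifiers bind the same name: b↦v.
  (exists b. ~K(b)) & (exists v. ~K(v)) & (exists h. K(h))
Finally move all quantifiers to the prefix:
  exists b. exists v. exists h. (~K(b) & ~K(v) & K(h))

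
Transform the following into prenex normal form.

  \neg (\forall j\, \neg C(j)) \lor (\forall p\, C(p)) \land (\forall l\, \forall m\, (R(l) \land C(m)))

Move each ¬ inward, flipping quantifiers it crosses:
  (\exists j\, C(j)) \lor (\forall p\, C(p)) \land (\forall l\, \forall m\, (R(l) \land C(m)))
All bound variables are already distinct, so no renaming is needed.
Pull the quantifiers to the front (each side's bound variable is not free in the other side):
  \exists j\, \forall p\, \forall l\, \forall m\, (C(j) \lor C(p) \land R(l) \land C(m))

\exists j\, \forall p\, \forall l\, \forall m\, (C(j) \lor C(p) \land R(l) \land C(m))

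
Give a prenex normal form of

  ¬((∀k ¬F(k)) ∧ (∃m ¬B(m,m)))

∃k ∀m (F(k) ∨ B(m,m))

Push ¬ through the quantifiers and connectives to reach negation normal form:
  (∃k F(k)) ∨ (∀m B(m,m))
Finally move all quantifiers to the prefix:
  ∃k ∀m (F(k) ∨ B(m,m))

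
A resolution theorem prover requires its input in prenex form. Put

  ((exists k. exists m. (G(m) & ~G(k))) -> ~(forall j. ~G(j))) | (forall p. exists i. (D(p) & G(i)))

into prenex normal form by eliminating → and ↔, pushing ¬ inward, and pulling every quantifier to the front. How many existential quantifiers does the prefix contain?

Rewrite implications/biconditionals: A → B as ¬A ∨ B.
  ~(exists k. exists m. (G(m) & ~G(k))) | ~(forall j. ~G(j)) | (forall p. exists i. (D(p) & G(i)))
Push ¬ through the quantifiers and connectives to reach negation normal form:
  (forall k. forall m. (~G(m) | G(k))) | (exists j. G(j)) | (forall p. exists i. (D(p) & G(i)))
Finally move all quantifiers to the prefix:
  forall k. forall m. exists j. forall p. exists i. (~G(m) | G(k) | G(j) | D(p) & G(i))
The prefix is forall k forall m exists j forall p exists i: 3 universal, 2 existential.

2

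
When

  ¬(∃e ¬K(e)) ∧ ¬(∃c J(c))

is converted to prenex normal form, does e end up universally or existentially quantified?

universal

Push ¬ through the quantifiers and connectives to reach negation normal form:
  (∀e K(e)) ∧ (∀c ¬J(c))
Pull the quantifiers to the front (each side's bound variable is not free in the other side):
  ∀e ∀c (K(e) ∧ ¬J(c))
The quantifier ∃e sits under an odd number of negations, so it flips to ∀e.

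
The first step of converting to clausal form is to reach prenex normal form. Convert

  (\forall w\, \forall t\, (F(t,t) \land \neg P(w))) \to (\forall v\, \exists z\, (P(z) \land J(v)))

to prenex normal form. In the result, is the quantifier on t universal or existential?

First replace A → B with ¬A ∨ B.
  \neg (\forall w\, \forall t\, (F(t,t) \land \neg P(w))) \lor (\forall v\, \exists z\, (P(z) \land J(v)))
Move each ¬ inward, flipping quantifiers it crosses:
  (\exists w\, \exists t\, (\neg F(t,t) \lor P(w))) \lor (\forall v\, \exists z\, (P(z) \land J(v)))
All bound variables are already distinct, so no renaming is needed.
Extract every quantifier outward, since the variables are now distinct and don't occur free across branches:
  \exists w\, \exists t\, \forall v\, \exists z\, (\neg F(t,t) \lor P(w) \lor P(z) \land J(v))
The quantifier \forall t sits under an odd number of negations (counting the antecedent side of each →), so it flips to \exists t.

existential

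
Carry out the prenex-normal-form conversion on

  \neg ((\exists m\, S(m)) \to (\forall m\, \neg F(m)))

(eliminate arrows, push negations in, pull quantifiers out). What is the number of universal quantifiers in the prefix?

0

Rewrite implications/biconditionals: A → B as ¬A ∨ B.
  \neg (\neg (\exists m\, S(m)) \lor (\forall m\, \neg F(m)))
Drive negations inward (¬∀x A ≡ ∃x ¬A, ¬∃x A ≡ ∀x ¬A, De Morgan for ∧/∨):
  (\exists m\, S(m)) \land (\exists m\, F(m))
Give each quantifier a distinct variable: m↦v.
  (\exists m\, S(m)) \land (\exists v\, F(v))
Pull the quantifiers to the front (each side's bound variable is not free in the other side):
  \exists m\, \exists v\, (S(m) \land F(v))
The prefix is \exists m \exists v: 0 universal, 2 existential.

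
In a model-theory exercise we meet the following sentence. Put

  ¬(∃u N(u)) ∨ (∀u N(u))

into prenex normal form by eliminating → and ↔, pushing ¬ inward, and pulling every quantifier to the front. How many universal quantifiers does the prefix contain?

Move each ¬ inward, flipping quantifiers it crosses:
  (∀u ¬N(u)) ∨ (∀u N(u))
Rename bound variables to avoid capture: u↦b.
  (∀u ¬N(u)) ∨ (∀b N(b))
Pull the quantifiers to the front (each side's bound variable is not free in the other side):
  ∀u ∀b (¬N(u) ∨ N(b))
The prefix is ∀u ∀b: 2 universal, 0 existential.

2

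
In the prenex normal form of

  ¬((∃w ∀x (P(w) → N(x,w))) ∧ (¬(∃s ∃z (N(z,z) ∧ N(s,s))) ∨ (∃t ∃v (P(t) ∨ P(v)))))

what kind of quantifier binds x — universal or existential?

First replace A → B with ¬A ∨ B.
  ¬((∃w ∀x (¬P(w) ∨ N(x,w))) ∧ (¬(∃s ∃z (N(z,z) ∧ N(s,s))) ∨ (∃t ∃v (P(t) ∨ P(v)))))
Drive negations inward (¬∀x A ≡ ∃x ¬A, ¬∃x A ≡ ∀x ¬A, De Morgan for ∧/∨):
  (∀w ∃x (P(w) ∧ ¬N(x,w))) ∨ (∃s ∃z (N(z,z) ∧ N(s,s))) ∧ (∀t ∀v (¬P(t) ∧ ¬P(v)))
Finally move all quantifiers to the prefix:
  ∀w ∃x ∃s ∃z ∀t ∀v (P(w) ∧ ¬N(x,w) ∨ N(z,z) ∧ N(s,s) ∧ ¬P(t) ∧ ¬P(v))
The quantifier ∀x sits under an odd number of negations (counting the antecedent side of each →), so it flips to ∃x.

existential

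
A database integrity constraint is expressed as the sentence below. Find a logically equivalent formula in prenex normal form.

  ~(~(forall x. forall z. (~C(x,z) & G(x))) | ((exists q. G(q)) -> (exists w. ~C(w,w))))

Rewrite implications/biconditionals: A → B as ¬A ∨ B.
  ~(~(forall x. forall z. (~C(x,z) & G(x))) | ~(exists q. G(q)) | (exists w. ~C(w,w)))
Push ¬ through the quantifiers and connectives to reach negation normal form:
  (forall x. forall z. (~C(x,z) & G(x))) & (exists q. G(q)) & (forall w. C(w,w))
All bound variables are already distinct, so no renaming is needed.
Extract every quantifier outward, since the variables are now distinct and don't occur free across branches:
  forall x. forall z. exists q. forall w. (~C(x,z) & G(x) & G(q) & C(w,w))

forall x. forall z. exists q. forall w. (~C(x,z) & G(x) & G(q) & C(w,w))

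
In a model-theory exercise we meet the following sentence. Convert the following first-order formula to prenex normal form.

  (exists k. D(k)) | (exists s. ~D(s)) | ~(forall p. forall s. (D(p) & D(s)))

Drive negations inward (¬∀x A ≡ ∃x ¬A, ¬∃x A ≡ ∀x ¬A, De Morgan for ∧/∨):
  (exists k. D(k)) | (exists s. ~D(s)) | (exists p. exists s. (~D(p) | ~D(s)))
Give each quantifier a distinct variable: s↦c.
  (exists k. D(k)) | (exists s. ~D(s)) | (exists p. exists c. (~D(p) | ~D(c)))
Pull the quantifiers to the front (each side's bound variable is not free in the other side):
  exists k. exists s. exists p. exists c. (D(k) | ~D(s) | ~D(p) | ~D(c))

exists k. exists s. exists p. exists c. (D(k) | ~D(s) | ~D(p) | ~D(c))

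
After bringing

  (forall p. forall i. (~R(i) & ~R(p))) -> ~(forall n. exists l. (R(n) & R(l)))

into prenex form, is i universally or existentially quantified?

Eliminate → and ↔ using ¬ and ∨.
  ~(forall p. forall i. (~R(i) & ~R(p))) | ~(forall n. exists l. (R(n) & R(l)))
Drive negations inward (¬∀x A ≡ ∃x ¬A, ¬∃x A ≡ ∀x ¬A, De Morgan for ∧/∨):
  (exists p. exists i. (R(i) | R(p))) | (exists n. forall l. (~R(n) | ~R(l)))
All bound variables are already distinct, so no renaming is needed.
Pull the quantifiers to the front (each side's bound variable is not free in the other side):
  exists p. exists i. exists n. forall l. (R(i) | R(p) | ~R(n) | ~R(l))
The quantifier forall i sits under an odd number of negations (counting the antecedent side of each →), so it flips to exists i.

existential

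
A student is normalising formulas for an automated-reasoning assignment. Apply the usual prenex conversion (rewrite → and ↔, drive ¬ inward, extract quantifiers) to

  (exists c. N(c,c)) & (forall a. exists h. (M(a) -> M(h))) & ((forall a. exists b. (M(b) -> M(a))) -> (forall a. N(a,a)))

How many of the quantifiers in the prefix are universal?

First replace A → B with ¬A ∨ B.
  (exists c. N(c,c)) & (forall a. exists h. (~M(a) | M(h))) & (~(forall a. exists b. (~M(b) | M(a))) | (forall a. N(a,a)))
Push ¬ through the quantifiers and connectives to reach negation normal form:
  (exists c. N(c,c)) & (forall a. exists h. (~M(a) | M(h))) & ((exists a. forall b. (M(b) & ~M(a))) | (forall a. N(a,a)))
Standardize variables apart so no two quantifiers bind the same name: a↦y, a↦p.
  (exists c. N(c,c)) & (forall a. exists h. (~M(a) | M(h))) & ((exists y. forall b. (M(b) & ~M(y))) | (forall p. N(p,p)))
Pull the quantifiers to the front (each side's bound variable is not free in the other side):
  exists c. forall a. exists h. exists y. forall b. forall p. (N(c,c) & (~M(a) | M(h)) & (M(b) & ~M(y) | N(p,p)))
The prefix is exists c forall a exists h exists y forall b forall p: 3 universal, 3 existential.

3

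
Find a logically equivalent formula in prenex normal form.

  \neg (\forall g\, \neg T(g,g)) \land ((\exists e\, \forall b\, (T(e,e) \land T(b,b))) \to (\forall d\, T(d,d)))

\exists g\, \forall e\, \exists b\, \forall d\, (T(g,g) \land (\neg T(e,e) \lor \neg T(b,b) \lor T(d,d)))

Rewrite implications/biconditionals: A → B as ¬A ∨ B.
  \neg (\forall g\, \neg T(g,g)) \land (\neg (\exists e\, \forall b\, (T(e,e) \land T(b,b))) \lor (\forall d\, T(d,d)))
Drive negations inward (¬∀x A ≡ ∃x ¬A, ¬∃x A ≡ ∀x ¬A, De Morgan for ∧/∨):
  (\exists g\, T(g,g)) \land ((\forall e\, \exists b\, (\neg T(e,e) \lor \neg T(b,b))) \lor (\forall d\, T(d,d)))
All bound variables are already distinct, so no renaming is needed.
Extract every quantifier outward, since the variables are now distinct and don't occur free across branches:
  \exists g\, \forall e\, \exists b\, \forall d\, (T(g,g) \land (\neg T(e,e) \lor \neg T(b,b) \lor T(d,d)))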